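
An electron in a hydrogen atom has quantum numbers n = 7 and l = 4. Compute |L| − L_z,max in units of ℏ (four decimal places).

|L| − L_z,max ≈ 0.4721ℏ

|L| = 2√5 ℏ ≈ 4.4721ℏ, while L_z,max = lℏ = 4ℏ.
The difference is (2√5 − 4)ℏ ≈ 0.4721ℏ.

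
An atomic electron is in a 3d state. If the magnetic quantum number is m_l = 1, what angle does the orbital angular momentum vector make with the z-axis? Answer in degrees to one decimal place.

θ ≈ 65.9°

For 3d, l = 2.
|L|² = l(l+1)ℏ² = 6ℏ², so |L| = √6 ℏ.
L_z = m_l ℏ = 1ℏ.
cos θ = L_z/|L| = 1/√6, so θ ≈ 65.9°.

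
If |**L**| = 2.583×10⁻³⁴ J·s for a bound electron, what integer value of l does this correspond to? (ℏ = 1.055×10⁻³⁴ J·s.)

l = 2

In units of ℏ, |L| ≈ 2.448.
Set l(l+1) = 5.99; the integer solution is l = 2.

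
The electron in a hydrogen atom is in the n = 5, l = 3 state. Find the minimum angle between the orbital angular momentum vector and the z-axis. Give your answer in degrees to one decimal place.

|L|² = l(l+1)ℏ² = 12ℏ², so |L| = 2√3 ℏ.
The smallest angle corresponds to the largest L_z, i.e. m_l = l = 3, giving L_z = 3ℏ.
cos θ_min = 3/√12, so θ_min ≈ 30.0°.

θ_min ≈ 30.0°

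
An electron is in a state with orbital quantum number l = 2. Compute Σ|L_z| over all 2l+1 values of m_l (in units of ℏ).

m_l runs from −2 to 2, i.e. {-2, -1, 0, 1, 2}.
Σ|m_l| = l(l+1) = 6.

Σ|L_z| = 6 ℏ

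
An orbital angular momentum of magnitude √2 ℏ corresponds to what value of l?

l = 1

|L| = ℏ√(l(l+1)), so l(l+1) = 2.
The positive root is l = 1.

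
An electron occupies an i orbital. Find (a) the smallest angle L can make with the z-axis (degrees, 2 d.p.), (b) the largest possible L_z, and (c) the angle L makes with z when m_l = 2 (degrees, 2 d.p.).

θ_min ≈ 22.21°; L_z,max = 6ℏ; θ(m_l=2) ≈ 72.02°

The letter i corresponds to l = 6.
cos θ_min = 6/√42, so θ_min ≈ 22.21°.
L_z,max = lℏ = 6ℏ.
For m_l = 2: cos θ = 2/√42, θ ≈ 72.02°.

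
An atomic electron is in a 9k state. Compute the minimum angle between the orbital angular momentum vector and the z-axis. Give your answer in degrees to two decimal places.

The 9k subshell has l = 7.
|L| = ℏ√(l(l+1)) = 2√14 ℏ.
The smallest angle corresponds to the largest L_z, i.e. m_l = l = 7, giving L_z = 7ℏ.
cos θ_min = 7/√56, so θ_min ≈ 20.70°.

θ_min ≈ 20.70°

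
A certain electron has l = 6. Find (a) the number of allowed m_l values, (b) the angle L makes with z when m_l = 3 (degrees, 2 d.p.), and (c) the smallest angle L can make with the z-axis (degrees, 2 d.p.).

13 values; θ(m_l=3) ≈ 62.42°; θ_min ≈ 22.21°

There are 2l+1 = 13 values of m_l.
For m_l = 3: cos θ = 3/√42, θ ≈ 62.42°.
cos θ_min = 6/√42, so θ_min ≈ 22.21°.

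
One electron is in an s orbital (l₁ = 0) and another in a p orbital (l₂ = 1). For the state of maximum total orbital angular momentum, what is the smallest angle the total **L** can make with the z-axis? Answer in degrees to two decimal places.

θ_min ≈ 45.00°

L runs from |0 − 1| = 1 to 0 + 1 = 1.
So L can be 1.
The maximum is L = 1, with |L_tot| = ℏ√(1·2) = √2 ℏ.
The minimum angle with z is arccos(1/√2) ≈ 45.00°.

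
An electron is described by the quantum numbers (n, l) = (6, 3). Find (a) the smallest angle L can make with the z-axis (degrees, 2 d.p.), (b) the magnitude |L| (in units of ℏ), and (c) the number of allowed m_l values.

cos θ_min = 3/√12, so θ_min ≈ 30.00°.
|L| = ℏ√(3·4) = 2√3 ℏ ≈ 3.464ℏ.
There are 2l+1 = 7 values of m_l.

θ_min ≈ 30.00°; |L| = 2√3 ℏ ≈ 3.464ℏ; 7 values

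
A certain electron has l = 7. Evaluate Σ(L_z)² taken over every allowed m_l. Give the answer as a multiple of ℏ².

Σ(L_z)² = 280 ℏ²

m_l ∈ {-7, -6, -5, -4, -3, -2, -1, 0, 1, 2, 3, 4, 5, 6, 7}.
Σ m_l² = 2·(1 + 4 + 9 + 16 + 25 + 36 + 49) = 280.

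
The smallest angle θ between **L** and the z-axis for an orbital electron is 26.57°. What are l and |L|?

l = 4, |L| = 2√5 ℏ ≈ 4.472ℏ

cos θ_min = l/√(l(l+1)) = √(l/(l+1)), so l/(l+1) = cos²(26.57°) = 0.7999.
Thus l = 0.7999/(1 − 0.7999) ≈ 4.
Then |L| = ℏ√(4·5) = 2√5 ℏ.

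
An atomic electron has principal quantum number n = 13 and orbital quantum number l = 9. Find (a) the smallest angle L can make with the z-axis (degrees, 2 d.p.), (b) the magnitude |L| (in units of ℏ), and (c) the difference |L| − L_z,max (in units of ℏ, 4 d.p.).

cos θ_min = 9/√90, so θ_min ≈ 18.43°.
|L| = ℏ√(9·10) = 3√10 ℏ ≈ 9.487ℏ.
|L| − L_z,max = (3√10 − 9)ℏ ≈ 0.4868ℏ.

θ_min ≈ 18.43°; |L| = 3√10 ℏ ≈ 9.487ℏ; |L|−L_z,max ≈ 0.4868ℏ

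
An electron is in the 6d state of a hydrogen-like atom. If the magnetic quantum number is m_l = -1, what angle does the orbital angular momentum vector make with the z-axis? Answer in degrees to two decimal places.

For 6d, l = 2.
|L|² = l(l+1)ℏ² = 6ℏ², so |L| = √6 ℏ.
L_z = m_l ℏ = −1ℏ.
cos θ = L_z/|L| = -1/√6, so θ ≈ 114.09°.

θ ≈ 114.09°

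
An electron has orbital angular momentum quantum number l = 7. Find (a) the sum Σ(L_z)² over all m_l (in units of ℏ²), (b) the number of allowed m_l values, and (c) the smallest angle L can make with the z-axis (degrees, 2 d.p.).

Σ(L_z)² = 280 ℏ²; 15 values; θ_min ≈ 20.70°

Σ m_l² = 280, so Σ(L_z)² = 280 ℏ².
There are 2l+1 = 15 values of m_l.
cos θ_min = 7/√56, so θ_min ≈ 20.70°.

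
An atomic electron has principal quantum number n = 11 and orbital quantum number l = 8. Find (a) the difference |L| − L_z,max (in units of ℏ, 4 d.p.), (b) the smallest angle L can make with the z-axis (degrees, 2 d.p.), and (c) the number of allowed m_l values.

|L| − L_z,max = (6√2 − 8)ℏ ≈ 0.4853ℏ.
cos θ_min = 8/√72, so θ_min ≈ 19.47°.
There are 2l+1 = 17 values of m_l.

|L|−L_z,max ≈ 0.4853ℏ; θ_min ≈ 19.47°; 17 values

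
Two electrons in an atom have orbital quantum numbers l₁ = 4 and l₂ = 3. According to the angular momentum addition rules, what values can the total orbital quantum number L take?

L = 1, 2, 3, 4, 5, 6, 7

By the triangle rule, |l₁ − l₂| ≤ L ≤ l₁ + l₂.
L ∈ {1, 2, 3, 4, 5, 6, 7}.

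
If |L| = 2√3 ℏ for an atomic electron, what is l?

|L| = ℏ√(l(l+1)), so l(l+1) = 12.
l² + l − 12 = 0 ⇒ l = 3.

l = 3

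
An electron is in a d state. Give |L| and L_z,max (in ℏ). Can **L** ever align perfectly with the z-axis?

For a d orbital, l = 2.
|L| = √6 ℏ ≈ 2.4495ℏ, while L_z,max = lℏ = 2ℏ.
Since |L| > L_z,max, the vector can never point exactly along z; the closest it comes is θ_min = arccos(2/√6) ≈ 35.3°.

No: L_z,max = 2ℏ < |L| = √6 ℏ ≈ 2.449ℏ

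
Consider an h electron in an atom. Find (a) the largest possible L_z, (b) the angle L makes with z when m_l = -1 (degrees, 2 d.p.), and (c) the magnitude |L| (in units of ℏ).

For an h orbital, l = 5.
L_z,max = lℏ = 5ℏ.
For m_l = -1: cos θ = -1/√30, θ ≈ 100.52°.
|L| = ℏ√(5·6) = √30 ℏ ≈ 5.477ℏ.

L_z,max = 5ℏ; θ(m_l=-1) ≈ 100.52°; |L| = √30 ℏ ≈ 5.477ℏ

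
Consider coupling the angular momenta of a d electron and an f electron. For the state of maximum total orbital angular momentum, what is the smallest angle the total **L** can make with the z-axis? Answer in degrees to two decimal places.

The total orbital quantum number L ranges from |l₁ − l₂| to l₁ + l₂ in integer steps.
Allowed values: L = 1, 2, 3, 4, 5.
The maximum is L = 5, with |L_tot| = ℏ√(5·6) = √30 ℏ.
The minimum angle with z is arccos(5/√30) ≈ 24.09°.

θ_min ≈ 24.09°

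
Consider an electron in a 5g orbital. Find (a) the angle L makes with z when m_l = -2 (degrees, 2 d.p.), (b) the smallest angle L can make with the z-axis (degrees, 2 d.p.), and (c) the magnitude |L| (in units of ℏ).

θ(m_l=-2) ≈ 116.57°; θ_min ≈ 26.57°; |L| = 2√5 ℏ ≈ 4.472ℏ

The 5g subshell has l = 4.
For m_l = -2: cos θ = -2/√20, θ ≈ 116.57°.
cos θ_min = 4/√20, so θ_min ≈ 26.57°.
|L| = ℏ√(4·5) = 2√5 ℏ ≈ 4.472ℏ.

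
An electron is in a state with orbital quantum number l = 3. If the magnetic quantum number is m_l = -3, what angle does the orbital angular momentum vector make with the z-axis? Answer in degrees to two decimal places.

|L| = √(l(l+1)) ℏ = 2√3 ℏ.
L_z = m_l ℏ = −3ℏ.
cos θ = L_z/|L| = -3/√12, so θ ≈ 150.00°.

θ ≈ 150.00°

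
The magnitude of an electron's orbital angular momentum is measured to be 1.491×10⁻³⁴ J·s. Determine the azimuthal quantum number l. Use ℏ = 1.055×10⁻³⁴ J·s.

l = 1

Dividing by ℏ: |L|/ℏ ≈ 1.413.
(|L|/ℏ)² = l(l+1) ≈ 2.00 ⇒ l = 1.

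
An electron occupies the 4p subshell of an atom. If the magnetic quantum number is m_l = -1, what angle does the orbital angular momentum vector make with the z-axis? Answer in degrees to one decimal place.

θ ≈ 135.0°

For 4p, l = 1.
|L| = ℏ√(l(l+1)) = √2 ℏ.
L_z = m_l ℏ = −1ℏ.
cos θ = L_z/|L| = -1/√2, so θ ≈ 135.0°.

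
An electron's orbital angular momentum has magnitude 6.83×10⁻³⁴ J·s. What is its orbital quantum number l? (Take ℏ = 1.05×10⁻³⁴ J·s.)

Dividing by ℏ: |L|/ℏ ≈ 6.505.
(|L|/ℏ)² = l(l+1) ≈ 42.31 ⇒ l = 6.

l = 6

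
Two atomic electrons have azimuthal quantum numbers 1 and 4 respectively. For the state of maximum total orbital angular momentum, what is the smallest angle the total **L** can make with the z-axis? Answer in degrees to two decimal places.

L runs from |1 − 4| = 3 to 1 + 4 = 5.
L ∈ {3, 4, 5}.
The maximum is L = 5, with |L_tot| = ℏ√(5·6) = √30 ℏ.
The minimum angle with z is arccos(5/√30) ≈ 24.09°.

θ_min ≈ 24.09°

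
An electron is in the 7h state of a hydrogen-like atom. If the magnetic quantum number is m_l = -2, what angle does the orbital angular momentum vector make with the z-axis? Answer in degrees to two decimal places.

θ ≈ 111.42°

For 7h, l = 5.
|L|² = l(l+1)ℏ² = 30ℏ², so |L| = √30 ℏ.
L_z = m_l ℏ = −2ℏ.
cos θ = L_z/|L| = -2/√30, so θ ≈ 111.42°.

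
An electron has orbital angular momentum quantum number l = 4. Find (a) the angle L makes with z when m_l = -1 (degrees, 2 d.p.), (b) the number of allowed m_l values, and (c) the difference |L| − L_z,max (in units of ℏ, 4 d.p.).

θ(m_l=-1) ≈ 102.92°; 9 values; |L|−L_z,max ≈ 0.4721ℏ

For m_l = -1: cos θ = -1/√20, θ ≈ 102.92°.
There are 2l+1 = 9 values of m_l.
|L| − L_z,max = (2√5 − 4)ℏ ≈ 0.4721ℏ.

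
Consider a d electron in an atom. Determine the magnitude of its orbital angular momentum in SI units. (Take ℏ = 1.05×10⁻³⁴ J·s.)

For a d orbital, l = 2.
|L| = ℏ√(l(l+1)) = ℏ√(2·3) = √6 ℏ
Numerically, |L| = 2.449 × (1.05×10⁻³⁴ J·s) = 2.57×10⁻³⁴ J·s.

|L| = 2.57×10⁻³⁴ J·s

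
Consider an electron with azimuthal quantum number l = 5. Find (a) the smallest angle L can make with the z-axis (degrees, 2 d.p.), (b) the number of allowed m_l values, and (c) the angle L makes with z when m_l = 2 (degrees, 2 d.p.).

cos θ_min = 5/√30, so θ_min ≈ 24.09°.
There are 2l+1 = 11 values of m_l.
For m_l = 2: cos θ = 2/√30, θ ≈ 68.58°.

θ_min ≈ 24.09°; 11 values; θ(m_l=2) ≈ 68.58°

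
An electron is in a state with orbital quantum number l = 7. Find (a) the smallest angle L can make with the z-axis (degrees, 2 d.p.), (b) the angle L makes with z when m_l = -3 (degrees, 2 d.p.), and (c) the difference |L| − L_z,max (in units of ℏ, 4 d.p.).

cos θ_min = 7/√56, so θ_min ≈ 20.70°.
For m_l = -3: cos θ = -3/√56, θ ≈ 113.63°.
|L| − L_z,max = (2√14 − 7)ℏ ≈ 0.4833ℏ.

θ_min ≈ 20.70°; θ(m_l=-3) ≈ 113.63°; |L|−L_z,max ≈ 0.4833ℏ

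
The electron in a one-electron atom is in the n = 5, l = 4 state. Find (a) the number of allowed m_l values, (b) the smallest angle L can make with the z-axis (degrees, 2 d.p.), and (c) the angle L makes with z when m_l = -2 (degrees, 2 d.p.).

9 values; θ_min ≈ 26.57°; θ(m_l=-2) ≈ 116.57°

There are 2l+1 = 9 values of m_l.
cos θ_min = 4/√20, so θ_min ≈ 26.57°.
For m_l = -2: cos θ = -2/√20, θ ≈ 116.57°.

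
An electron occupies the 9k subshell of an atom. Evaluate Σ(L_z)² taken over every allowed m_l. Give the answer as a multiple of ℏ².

The 9k subshell has l = 7.
m_l ∈ {-7, -6, -5, -4, -3, -2, -1, 0, 1, 2, 3, 4, 5, 6, 7}.
Summing m² from −7 to 7: Σ m_l² = 280.

Σ(L_z)² = 280 ℏ²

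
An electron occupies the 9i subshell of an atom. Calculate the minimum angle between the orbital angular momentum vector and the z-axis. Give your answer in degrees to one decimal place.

θ_min ≈ 22.2°

For 9i, l = 6.
|L| = ℏ√(l(l+1)) = √42 ℏ.
The smallest angle corresponds to the largest L_z, i.e. m_l = l = 6, giving L_z = 6ℏ.
cos θ_min = 6/√42, so θ_min ≈ 22.2°.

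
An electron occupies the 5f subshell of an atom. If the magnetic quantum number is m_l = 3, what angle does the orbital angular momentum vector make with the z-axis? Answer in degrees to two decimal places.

θ ≈ 30.00°

5f means n = 5, l = 3.
|L| = ℏ√(l(l+1)) = 2√3 ℏ.
L_z = m_l ℏ = 3ℏ.
cos θ = L_z/|L| = 3/√12, so θ ≈ 30.00°.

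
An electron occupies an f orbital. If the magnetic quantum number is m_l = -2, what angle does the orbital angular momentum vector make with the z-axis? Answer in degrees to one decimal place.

F corresponds to l = 3.
|L| = ℏ√(l(l+1)) = 2√3 ℏ.
L_z = m_l ℏ = −2ℏ.
cos θ = L_z/|L| = -2/√12, so θ ≈ 125.3°.

θ ≈ 125.3°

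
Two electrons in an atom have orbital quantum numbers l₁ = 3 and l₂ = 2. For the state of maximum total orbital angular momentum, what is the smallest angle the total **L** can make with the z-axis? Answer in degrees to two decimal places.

L runs from |3 − 2| = 1 to 3 + 2 = 5.
Allowed values: L = 1, 2, 3, 4, 5.
The maximum is L = 5, with |L_tot| = ℏ√(5·6) = √30 ℏ.
The minimum angle with z is arccos(5/√30) ≈ 24.09°.

θ_min ≈ 24.09°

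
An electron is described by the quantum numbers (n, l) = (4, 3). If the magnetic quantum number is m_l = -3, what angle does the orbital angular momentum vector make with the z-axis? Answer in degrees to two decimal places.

θ ≈ 150.00°

|L| = ℏ√(l(l+1)) = 2√3 ℏ.
L_z = m_l ℏ = −3ℏ.
cos θ = L_z/|L| = -3/√12, so θ ≈ 150.00°.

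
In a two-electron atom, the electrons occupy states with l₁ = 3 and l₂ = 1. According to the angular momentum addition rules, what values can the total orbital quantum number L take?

L = 2, 3, 4

The total orbital quantum number L ranges from |l₁ − l₂| to l₁ + l₂ in integer steps.
L ∈ {2, 3, 4}.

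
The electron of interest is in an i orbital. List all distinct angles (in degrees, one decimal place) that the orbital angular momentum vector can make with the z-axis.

The letter i corresponds to l = 6.
|L| = √(l(l+1)) ℏ = √42 ℏ.
cos θ = m_l/√42 for each m_l ∈ {-6, -5, -4, -3, -2, -1, 0, 1, 2, 3, 4, 5, 6}.

θ ∈ {22.2°, 39.5°, 51.9°, 62.4°, 72.0°, 81.1°, 90.0°, 98.9°, 108.0°, 117.6°, 128.1°, 140.5°, 157.8°}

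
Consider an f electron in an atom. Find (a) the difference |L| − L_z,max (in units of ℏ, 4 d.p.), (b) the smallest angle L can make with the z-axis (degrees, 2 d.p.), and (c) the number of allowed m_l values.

|L|−L_z,max ≈ 0.4641ℏ; θ_min ≈ 30.00°; 7 values

For an f orbital, l = 3.
|L| − L_z,max = (2√3 − 3)ℏ ≈ 0.4641ℏ.
cos θ_min = 3/√12, so θ_min ≈ 30.00°.
There are 2l+1 = 7 values of m_l.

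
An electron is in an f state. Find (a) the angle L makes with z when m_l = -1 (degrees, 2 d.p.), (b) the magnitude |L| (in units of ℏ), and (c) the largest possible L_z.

θ(m_l=-1) ≈ 106.78°; |L| = 2√3 ℏ ≈ 3.464ℏ; L_z,max = 3ℏ

F corresponds to l = 3.
For m_l = -1: cos θ = -1/√12, θ ≈ 106.78°.
|L| = ℏ√(3·4) = 2√3 ℏ ≈ 3.464ℏ.
L_z,max = lℏ = 3ℏ.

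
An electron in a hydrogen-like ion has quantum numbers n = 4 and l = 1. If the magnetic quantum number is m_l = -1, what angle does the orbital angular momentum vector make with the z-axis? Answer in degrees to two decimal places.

θ ≈ 135.00°

|L| = ℏ√(l(l+1)) = √2 ℏ.
L_z = m_l ℏ = −1ℏ.
cos θ = L_z/|L| = -1/√2, so θ ≈ 135.00°.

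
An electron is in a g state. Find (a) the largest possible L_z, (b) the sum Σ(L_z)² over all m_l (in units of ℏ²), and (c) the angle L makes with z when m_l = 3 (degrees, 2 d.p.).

A g state has l = 4.
L_z,max = lℏ = 4ℏ.
Σ m_l² = 60, so Σ(L_z)² = 60 ℏ².
For m_l = 3: cos θ = 3/√20, θ ≈ 47.87°.

L_z,max = 4ℏ; Σ(L_z)² = 60 ℏ²; θ(m_l=3) ≈ 47.87°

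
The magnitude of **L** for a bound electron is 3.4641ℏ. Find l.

Since |L|² = l(l+1)ℏ², l(l+1) = 12.
l² + l − 12 = 0 ⇒ l = 3.

l = 3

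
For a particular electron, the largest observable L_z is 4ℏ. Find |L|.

|L| = 2√5 ℏ ≈ 4.472ℏ

L_z,max = lℏ, so l = 4.
|L| = √(l(l+1)) ℏ = 2√5 ℏ.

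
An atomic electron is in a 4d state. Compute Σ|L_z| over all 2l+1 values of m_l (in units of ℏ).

Σ|L_z| = 6 ℏ

4d means n = 4, l = 2.
m_l ∈ {-2, -1, 0, 1, 2}.
Σ|m_l| = 2·2(2+1)/2 = 6.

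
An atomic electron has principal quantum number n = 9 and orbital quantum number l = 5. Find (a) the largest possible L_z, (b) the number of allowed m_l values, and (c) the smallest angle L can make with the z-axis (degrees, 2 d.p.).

L_z,max = 5ℏ; 11 values; θ_min ≈ 24.09°

L_z,max = lℏ = 5ℏ.
There are 2l+1 = 11 values of m_l.
cos θ_min = 5/√30, so θ_min ≈ 24.09°.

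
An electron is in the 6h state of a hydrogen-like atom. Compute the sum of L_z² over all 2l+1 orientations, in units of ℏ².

The 6h subshell has l = 5.
m_l runs from −5 to 5, i.e. {-5, -4, -3, -2, -1, 0, 1, 2, 3, 4, 5}.
Summing m² from −5 to 5: Σ m_l² = 110.

Σ(L_z)² = 110 ℏ²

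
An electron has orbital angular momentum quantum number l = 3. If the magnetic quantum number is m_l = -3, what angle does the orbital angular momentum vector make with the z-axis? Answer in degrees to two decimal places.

|L| = ℏ√(l(l+1)) = 2√3 ℏ.
L_z = m_l ℏ = −3ℏ.
cos θ = L_z/|L| = -3/√12, so θ ≈ 150.00°.

θ ≈ 150.00°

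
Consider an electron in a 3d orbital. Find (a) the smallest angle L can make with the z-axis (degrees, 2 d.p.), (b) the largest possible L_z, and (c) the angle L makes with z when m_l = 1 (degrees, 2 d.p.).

3d means n = 3, l = 2.
cos θ_min = 2/√6, so θ_min ≈ 35.26°.
L_z,max = lℏ = 2ℏ.
For m_l = 1: cos θ = 1/√6, θ ≈ 65.91°.

θ_min ≈ 35.26°; L_z,max = 2ℏ; θ(m_l=1) ≈ 65.91°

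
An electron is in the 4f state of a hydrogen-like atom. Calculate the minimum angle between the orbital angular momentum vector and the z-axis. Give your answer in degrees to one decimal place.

θ_min ≈ 30.0°

4f means n = 4, l = 3.
|L|² = l(l+1)ℏ² = 12ℏ², so |L| = 2√3 ℏ.
The smallest angle corresponds to the largest L_z, i.e. m_l = l = 3, giving L_z = 3ℏ.
cos θ_min = 3/√12, so θ_min ≈ 30.0°.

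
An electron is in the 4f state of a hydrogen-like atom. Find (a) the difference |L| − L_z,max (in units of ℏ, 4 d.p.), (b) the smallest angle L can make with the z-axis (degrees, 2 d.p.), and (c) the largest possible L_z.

|L|−L_z,max ≈ 0.4641ℏ; θ_min ≈ 30.00°; L_z,max = 3ℏ

4f means n = 4, l = 3.
|L| − L_z,max = (2√3 − 3)ℏ ≈ 0.4641ℏ.
cos θ_min = 3/√12, so θ_min ≈ 30.00°.
L_z,max = lℏ = 3ℏ.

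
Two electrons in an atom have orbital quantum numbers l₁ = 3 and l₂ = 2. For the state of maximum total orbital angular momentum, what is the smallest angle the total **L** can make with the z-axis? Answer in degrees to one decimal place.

θ_min ≈ 24.1°

Angular momentum addition gives L = |l₁ − l₂|, …, l₁ + l₂.
So L can be 1, 2, 3, 4, 5.
The maximum is L = 5, with |L_tot| = ℏ√(5·6) = √30 ℏ.
The minimum angle with z is arccos(5/√30) ≈ 24.1°.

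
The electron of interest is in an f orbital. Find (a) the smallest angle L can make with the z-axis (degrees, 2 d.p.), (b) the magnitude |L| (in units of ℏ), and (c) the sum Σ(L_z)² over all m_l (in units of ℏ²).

An f state has l = 3.
cos θ_min = 3/√12, so θ_min ≈ 30.00°.
|L| = ℏ√(3·4) = 2√3 ℏ ≈ 3.464ℏ.
Σ m_l² = 28, so Σ(L_z)² = 28 ℏ².

θ_min ≈ 30.00°; |L| = 2√3 ℏ ≈ 3.464ℏ; Σ(L_z)² = 28 ℏ²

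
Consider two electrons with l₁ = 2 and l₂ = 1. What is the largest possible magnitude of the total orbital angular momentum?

|L_tot|_max = 2√3 ℏ ≈ 3.464ℏ

Angular momentum addition gives L = |l₁ − l₂|, …, l₁ + l₂.
Allowed values: L = 1, 2, 3.
The largest magnitude corresponds to L = 3: |L_tot| = ℏ√(3·4) = 2√3 ℏ.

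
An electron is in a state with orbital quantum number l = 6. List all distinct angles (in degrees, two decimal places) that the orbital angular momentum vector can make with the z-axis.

|L| = √(l(l+1)) ℏ = √42 ℏ.
cos θ = m_l/√42 for each m_l ∈ {-6, -5, -4, -3, -2, -1, 0, 1, 2, 3, 4, 5, 6}.

θ ∈ {22.21°, 39.51°, 51.89°, 62.42°, 72.02°, 81.12°, 90.00°, 98.88°, 107.98°, 117.58°, 128.11°, 140.49°, 157.79°}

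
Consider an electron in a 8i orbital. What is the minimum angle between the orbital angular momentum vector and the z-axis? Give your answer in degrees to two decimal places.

8i means n = 8, l = 6.
|L| = √(l(l+1)) ℏ = √42 ℏ.
The smallest angle corresponds to the largest L_z, i.e. m_l = l = 6, giving L_z = 6ℏ.
cos θ_min = 6/√42, so θ_min ≈ 22.21°.

θ_min ≈ 22.21°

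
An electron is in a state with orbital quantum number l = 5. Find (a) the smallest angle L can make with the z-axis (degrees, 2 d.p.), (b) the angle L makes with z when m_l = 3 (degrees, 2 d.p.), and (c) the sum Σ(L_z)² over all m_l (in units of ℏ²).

cos θ_min = 5/√30, so θ_min ≈ 24.09°.
For m_l = 3: cos θ = 3/√30, θ ≈ 56.79°.
Σ m_l² = 110, so Σ(L_z)² = 110 ℏ².

θ_min ≈ 24.09°; θ(m_l=3) ≈ 56.79°; Σ(L_z)² = 110 ℏ²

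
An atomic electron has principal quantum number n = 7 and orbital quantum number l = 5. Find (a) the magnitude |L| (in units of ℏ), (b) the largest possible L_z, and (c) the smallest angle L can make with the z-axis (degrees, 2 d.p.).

|L| = ℏ√(5·6) = √30 ℏ ≈ 5.477ℏ.
L_z,max = lℏ = 5ℏ.
cos θ_min = 5/√30, so θ_min ≈ 24.09°.

|L| = √30 ℏ ≈ 5.477ℏ; L_z,max = 5ℏ; θ_min ≈ 24.09°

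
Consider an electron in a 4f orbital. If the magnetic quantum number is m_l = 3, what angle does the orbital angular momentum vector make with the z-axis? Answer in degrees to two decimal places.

θ ≈ 30.00°

4f means n = 4, l = 3.
|L| = √(l(l+1)) ℏ = 2√3 ℏ.
L_z = m_l ℏ = 3ℏ.
cos θ = L_z/|L| = 3/√12, so θ ≈ 30.00°.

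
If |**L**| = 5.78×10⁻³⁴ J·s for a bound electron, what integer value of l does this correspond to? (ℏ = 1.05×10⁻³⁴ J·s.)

l = 5

Dividing by ℏ: |L|/ℏ ≈ 5.505.
Set l(l+1) = 30.30; the integer solution is l = 5.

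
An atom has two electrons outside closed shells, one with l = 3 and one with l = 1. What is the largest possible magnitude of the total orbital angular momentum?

The total orbital quantum number L ranges from |l₁ − l₂| to l₁ + l₂ in integer steps.
L ∈ {2, 3, 4}.
The largest magnitude corresponds to L = 4: |L_tot| = ℏ√(4·5) = 2√5 ℏ.

|L_tot|_max = 2√5 ℏ ≈ 4.472ℏ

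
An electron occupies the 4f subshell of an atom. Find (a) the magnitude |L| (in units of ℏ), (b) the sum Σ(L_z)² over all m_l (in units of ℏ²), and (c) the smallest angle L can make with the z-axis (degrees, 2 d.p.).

The 4f subshell has l = 3.
|L| = ℏ√(3·4) = 2√3 ℏ ≈ 3.464ℏ.
Σ m_l² = 28, so Σ(L_z)² = 28 ℏ².
cos θ_min = 3/√12, so θ_min ≈ 30.00°.

|L| = 2√3 ℏ ≈ 3.464ℏ; Σ(L_z)² = 28 ℏ²; θ_min ≈ 30.00°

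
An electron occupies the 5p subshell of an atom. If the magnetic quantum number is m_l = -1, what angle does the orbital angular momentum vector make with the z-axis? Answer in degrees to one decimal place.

θ ≈ 135.0°

The 5p subshell has l = 1.
|L| = √(l(l+1)) ℏ = √2 ℏ.
L_z = m_l ℏ = −1ℏ.
cos θ = L_z/|L| = -1/√2, so θ ≈ 135.0°.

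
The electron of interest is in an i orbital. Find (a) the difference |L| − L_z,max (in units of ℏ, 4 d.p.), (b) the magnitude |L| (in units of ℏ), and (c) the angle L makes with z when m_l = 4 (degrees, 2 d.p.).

The letter i corresponds to l = 6.
|L| − L_z,max = (√42 − 6)ℏ ≈ 0.4807ℏ.
|L| = ℏ√(6·7) = √42 ℏ ≈ 6.481ℏ.
For m_l = 4: cos θ = 4/√42, θ ≈ 51.89°.

|L|−L_z,max ≈ 0.4807ℏ; |L| = √42 ℏ ≈ 6.481ℏ; θ(m_l=4) ≈ 51.89°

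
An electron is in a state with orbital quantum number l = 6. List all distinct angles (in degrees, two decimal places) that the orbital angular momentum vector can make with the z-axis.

θ ∈ {22.21°, 39.51°, 51.89°, 62.42°, 72.02°, 81.12°, 90.00°, 98.88°, 107.98°, 117.58°, 128.11°, 140.49°, 157.79°}

|L|² = l(l+1)ℏ² = 42ℏ², so |L| = √42 ℏ.
cos θ = m_l/√42 for each m_l ∈ {-6, -5, -4, -3, -2, -1, 0, 1, 2, 3, 4, 5, 6}.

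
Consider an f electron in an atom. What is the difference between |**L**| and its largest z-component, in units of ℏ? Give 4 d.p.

An f state has l = 3.
|L| = 2√3 ℏ ≈ 3.4641ℏ, while L_z,max = lℏ = 3ℏ.
The difference is (2√3 − 3)ℏ ≈ 0.4641ℏ.

|L| − L_z,max ≈ 0.4641ℏ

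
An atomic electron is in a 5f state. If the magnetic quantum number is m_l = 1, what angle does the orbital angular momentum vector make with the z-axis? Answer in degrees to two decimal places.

5f means n = 5, l = 3.
|L| = √(l(l+1)) ℏ = 2√3 ℏ.
L_z = m_l ℏ = 1ℏ.
cos θ = L_z/|L| = 1/√12, so θ ≈ 73.22°.

θ ≈ 73.22°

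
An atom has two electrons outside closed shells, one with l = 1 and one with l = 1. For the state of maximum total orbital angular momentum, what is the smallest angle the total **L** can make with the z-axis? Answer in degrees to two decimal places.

θ_min ≈ 35.26°

L runs from |1 − 1| = 0 to 1 + 1 = 2.
So L can be 0, 1, 2.
The maximum is L = 2, with |L_tot| = ℏ√(2·3) = √6 ℏ.
The minimum angle with z is arccos(2/√6) ≈ 35.26°.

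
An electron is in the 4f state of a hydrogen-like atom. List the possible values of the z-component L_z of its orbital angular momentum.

For 4f, l = 3.
L_z = m_l ℏ with m_l ranging from −l to +l in integer steps.
For l = 3: m_l ∈ {-3, -2, -1, 0, 1, 2, 3}.

L_z ∈ {−3ℏ, −2ℏ, −ℏ, 0, ℏ, 2ℏ, 3ℏ}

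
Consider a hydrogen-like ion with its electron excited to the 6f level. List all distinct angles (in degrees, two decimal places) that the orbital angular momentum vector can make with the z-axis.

θ ∈ {30.00°, 54.74°, 73.22°, 90.00°, 106.78°, 125.26°, 150.00°}

The 6f level has l = 3.
|L| = ℏ√(l(l+1)) = 2√3 ℏ.
cos θ = m_l/√12 for each m_l ∈ {-3, -2, -1, 0, 1, 2, 3}.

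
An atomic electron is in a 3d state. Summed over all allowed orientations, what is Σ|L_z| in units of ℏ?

3d means n = 3, l = 2.
m_l runs from −2 to 2, i.e. {-2, -1, 0, 1, 2}.
Σ|m_l| = 2(1+2+…+2) = 6.

Σ|L_z| = 6 ℏ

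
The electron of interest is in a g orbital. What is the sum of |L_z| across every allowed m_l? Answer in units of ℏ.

For a g orbital, l = 4.
m_l runs from −4 to 4, i.e. {-4, -3, -2, -1, 0, 1, 2, 3, 4}.
Σ|m_l| = l(l+1) = 20.

Σ|L_z| = 20 ℏ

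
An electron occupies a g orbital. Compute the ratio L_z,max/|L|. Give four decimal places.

The letter g corresponds to l = 4.
|L| = 2√5 ℏ ≈ 4.4721ℏ, while L_z,max = lℏ = 4ℏ.
L_z,max/|L| = 4/√20 = 0.8944.

L_z,max/|L| = 0.8944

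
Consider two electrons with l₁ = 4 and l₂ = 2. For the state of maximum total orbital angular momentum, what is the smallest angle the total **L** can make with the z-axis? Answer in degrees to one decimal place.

L runs from |4 − 2| = 2 to 4 + 2 = 6.
Allowed values: L = 2, 3, 4, 5, 6.
The maximum is L = 6, with |L_tot| = ℏ√(6·7) = √42 ℏ.
The minimum angle with z is arccos(6/√42) ≈ 22.2°.

θ_min ≈ 22.2°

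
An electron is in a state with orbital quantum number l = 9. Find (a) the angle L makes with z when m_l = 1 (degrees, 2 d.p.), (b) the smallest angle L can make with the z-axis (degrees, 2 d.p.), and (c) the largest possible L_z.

θ(m_l=1) ≈ 83.95°; θ_min ≈ 18.43°; L_z,max = 9ℏ

For m_l = 1: cos θ = 1/√90, θ ≈ 83.95°.
cos θ_min = 9/√90, so θ_min ≈ 18.43°.
L_z,max = lℏ = 9ℏ.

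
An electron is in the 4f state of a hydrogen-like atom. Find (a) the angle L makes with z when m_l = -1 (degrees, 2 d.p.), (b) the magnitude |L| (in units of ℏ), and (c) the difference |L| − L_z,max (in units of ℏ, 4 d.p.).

θ(m_l=-1) ≈ 106.78°; |L| = 2√3 ℏ ≈ 3.464ℏ; |L|−L_z,max ≈ 0.4641ℏ

The 4f subshell has l = 3.
For m_l = -1: cos θ = -1/√12, θ ≈ 106.78°.
|L| = ℏ√(3·4) = 2√3 ℏ ≈ 3.464ℏ.
|L| − L_z,max = (2√3 − 3)ℏ ≈ 0.4641ℏ.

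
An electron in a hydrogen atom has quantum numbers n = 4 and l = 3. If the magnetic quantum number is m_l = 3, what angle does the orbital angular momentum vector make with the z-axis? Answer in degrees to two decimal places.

θ ≈ 30.00°

|L| = ℏ√(l(l+1)) = 2√3 ℏ.
L_z = m_l ℏ = 3ℏ.
cos θ = L_z/|L| = 3/√12, so θ ≈ 30.00°.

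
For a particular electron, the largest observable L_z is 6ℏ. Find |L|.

|L| = √42 ℏ ≈ 6.481ℏ

Since max m_l = l, l = 6.
|L| = ℏ√(l(l+1)) = √42 ℏ.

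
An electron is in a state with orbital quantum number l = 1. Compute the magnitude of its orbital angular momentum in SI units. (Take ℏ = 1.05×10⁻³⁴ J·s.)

|L| = 1.48×10⁻³⁴ J·s

|L| = ℏ√(l(l+1)) = ℏ√(1·2) = √2 ℏ
Numerically, |L| = 1.414 × (1.05×10⁻³⁴ J·s) = 1.48×10⁻³⁴ J·s.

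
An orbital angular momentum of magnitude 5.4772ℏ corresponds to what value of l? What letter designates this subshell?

(|L|/ℏ)² = l(l+1) = 30.
The positive root is l = 5.

l = 5 (h orbital)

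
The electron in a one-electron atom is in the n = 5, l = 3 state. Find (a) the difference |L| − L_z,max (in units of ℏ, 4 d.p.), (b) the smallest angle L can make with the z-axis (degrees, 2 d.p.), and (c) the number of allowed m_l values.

|L| − L_z,max = (2√3 − 3)ℏ ≈ 0.4641ℏ.
cos θ_min = 3/√12, so θ_min ≈ 30.00°.
There are 2l+1 = 7 values of m_l.

|L|−L_z,max ≈ 0.4641ℏ; θ_min ≈ 30.00°; 7 values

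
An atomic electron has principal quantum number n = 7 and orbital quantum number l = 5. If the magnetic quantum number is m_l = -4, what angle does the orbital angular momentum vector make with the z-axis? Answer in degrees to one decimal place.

θ ≈ 136.9°

|L|² = l(l+1)ℏ² = 30ℏ², so |L| = √30 ℏ.
L_z = m_l ℏ = −4ℏ.
cos θ = L_z/|L| = -4/√30, so θ ≈ 136.9°.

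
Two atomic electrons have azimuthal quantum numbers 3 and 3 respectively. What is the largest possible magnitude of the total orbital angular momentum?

|L_tot|_max = √42 ℏ ≈ 6.481ℏ

L runs from |3 − 3| = 0 to 3 + 3 = 6.
So L can be 0, 1, 2, 3, 4, 5, 6.
The largest magnitude corresponds to L = 6: |L_tot| = ℏ√(6·7) = √42 ℏ.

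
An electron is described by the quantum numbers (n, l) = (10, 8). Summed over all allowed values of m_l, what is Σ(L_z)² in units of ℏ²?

m_l ∈ {-8, -7, -6, -5, -4, -3, -2, -1, 0, 1, 2, 3, 4, 5, 6, 7, 8}.
Summing m² from −8 to 8: Σ m_l² = 408.

Σ(L_z)² = 408 ℏ²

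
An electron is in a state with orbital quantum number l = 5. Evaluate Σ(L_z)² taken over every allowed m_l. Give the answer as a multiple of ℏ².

Σ(L_z)² = 110 ℏ²

m_l ∈ {-5, -4, -3, -2, -1, 0, 1, 2, 3, 4, 5}.
Σ m_l² = l(l+1)(2l+1)/3 = 5·6·11/3 = 110.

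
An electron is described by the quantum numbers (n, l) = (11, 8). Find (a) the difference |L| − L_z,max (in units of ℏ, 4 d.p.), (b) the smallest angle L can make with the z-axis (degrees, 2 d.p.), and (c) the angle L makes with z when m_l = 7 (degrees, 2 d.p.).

|L|−L_z,max ≈ 0.4853ℏ; θ_min ≈ 19.47°; θ(m_l=7) ≈ 34.42°

|L| − L_z,max = (6√2 − 8)ℏ ≈ 0.4853ℏ.
cos θ_min = 8/√72, so θ_min ≈ 19.47°.
For m_l = 7: cos θ = 7/√72, θ ≈ 34.42°.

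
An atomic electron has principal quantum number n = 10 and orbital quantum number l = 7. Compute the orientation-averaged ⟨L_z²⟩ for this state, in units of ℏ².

m_l ∈ {-7, -6, -5, -4, -3, -2, -1, 0, 1, 2, 3, 4, 5, 6, 7}.
Average of L_z² over 15 states: 280/15 ℏ² = 18.67 ℏ².

⟨L_z²⟩ = 18.67 ℏ²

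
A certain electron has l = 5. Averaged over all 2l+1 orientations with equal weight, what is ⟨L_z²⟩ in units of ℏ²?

⟨L_z²⟩ = 10 ℏ²

The allowed m_l values are -5, -4, -3, -2, -1, 0, 1, 2, 3, 4, 5.
⟨L_z²⟩ = ℏ²·(Σ m_l²)/(2l+1) = ℏ²·110/11 = 10ℏ².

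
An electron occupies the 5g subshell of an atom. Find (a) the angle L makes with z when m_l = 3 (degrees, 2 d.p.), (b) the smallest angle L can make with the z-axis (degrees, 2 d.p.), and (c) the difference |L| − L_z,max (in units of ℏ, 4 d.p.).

The 5g subshell has l = 4.
For m_l = 3: cos θ = 3/√20, θ ≈ 47.87°.
cos θ_min = 4/√20, so θ_min ≈ 26.57°.
|L| − L_z,max = (2√5 − 4)ℏ ≈ 0.4721ℏ.

θ(m_l=3) ≈ 47.87°; θ_min ≈ 26.57°; |L|−L_z,max ≈ 0.4721ℏ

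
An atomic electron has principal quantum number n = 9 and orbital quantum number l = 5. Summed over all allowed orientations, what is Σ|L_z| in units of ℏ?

The allowed m_l values are -5, -4, -3, -2, -1, 0, 1, 2, 3, 4, 5.
Σ|m_l| = 2·5(5+1)/2 = 30.

Σ|L_z| = 30 ℏ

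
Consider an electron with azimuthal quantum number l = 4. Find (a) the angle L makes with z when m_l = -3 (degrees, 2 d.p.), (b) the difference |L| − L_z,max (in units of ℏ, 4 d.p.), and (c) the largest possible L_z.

θ(m_l=-3) ≈ 132.13°; |L|−L_z,max ≈ 0.4721ℏ; L_z,max = 4ℏ

For m_l = -3: cos θ = -3/√20, θ ≈ 132.13°.
|L| − L_z,max = (2√5 − 4)ℏ ≈ 0.4721ℏ.
L_z,max = lℏ = 4ℏ.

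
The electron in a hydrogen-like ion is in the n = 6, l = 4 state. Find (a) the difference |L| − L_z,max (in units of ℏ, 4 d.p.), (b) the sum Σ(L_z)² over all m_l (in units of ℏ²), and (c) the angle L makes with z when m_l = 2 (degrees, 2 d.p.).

|L|−L_z,max ≈ 0.4721ℏ; Σ(L_z)² = 60 ℏ²; θ(m_l=2) ≈ 63.43°

|L| − L_z,max = (2√5 − 4)ℏ ≈ 0.4721ℏ.
Σ m_l² = 60, so Σ(L_z)² = 60 ℏ².
For m_l = 2: cos θ = 2/√20, θ ≈ 63.43°.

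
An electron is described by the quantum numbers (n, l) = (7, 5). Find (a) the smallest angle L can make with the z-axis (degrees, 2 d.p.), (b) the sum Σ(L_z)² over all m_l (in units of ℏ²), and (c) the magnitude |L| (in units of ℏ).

cos θ_min = 5/√30, so θ_min ≈ 24.09°.
Σ m_l² = 110, so Σ(L_z)² = 110 ℏ².
|L| = ℏ√(5·6) = √30 ℏ ≈ 5.477ℏ.

θ_min ≈ 24.09°; Σ(L_z)² = 110 ℏ²; |L| = √30 ℏ ≈ 5.477ℏ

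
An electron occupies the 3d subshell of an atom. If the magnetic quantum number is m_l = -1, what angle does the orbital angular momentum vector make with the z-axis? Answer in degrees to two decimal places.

For 3d, l = 2.
|L| = √(l(l+1)) ℏ = √6 ℏ.
L_z = m_l ℏ = −1ℏ.
cos θ = L_z/|L| = -1/√6, so θ ≈ 114.09°.

θ ≈ 114.09°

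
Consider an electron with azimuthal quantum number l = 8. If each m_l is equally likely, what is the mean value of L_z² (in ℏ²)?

⟨L_z²⟩ = 24 ℏ²

m_l runs from −8 to 8, i.e. {-8, -7, -6, -5, -4, -3, -2, -1, 0, 1, 2, 3, 4, 5, 6, 7, 8}.
⟨L_z²⟩ = ℏ²·l(l+1)/3 = 24ℏ².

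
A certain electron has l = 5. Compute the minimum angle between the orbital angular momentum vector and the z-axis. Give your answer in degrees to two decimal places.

θ_min ≈ 24.09°

|L| = √(l(l+1)) ℏ = √30 ℏ.
The smallest angle corresponds to the largest L_z, i.e. m_l = l = 5, giving L_z = 5ℏ.
cos θ_min = 5/√30, so θ_min ≈ 24.09°.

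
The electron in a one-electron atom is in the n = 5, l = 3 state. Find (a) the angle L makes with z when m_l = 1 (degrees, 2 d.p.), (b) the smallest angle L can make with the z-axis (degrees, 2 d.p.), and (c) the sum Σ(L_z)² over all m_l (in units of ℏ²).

For m_l = 1: cos θ = 1/√12, θ ≈ 73.22°.
cos θ_min = 3/√12, so θ_min ≈ 30.00°.
Σ m_l² = 28, so Σ(L_z)² = 28 ℏ².

θ(m_l=1) ≈ 73.22°; θ_min ≈ 30.00°; Σ(L_z)² = 28 ℏ²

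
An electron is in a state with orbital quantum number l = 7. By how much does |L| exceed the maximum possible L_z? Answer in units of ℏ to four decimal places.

|L| = 2√14 ℏ ≈ 7.4833ℏ, while L_z,max = lℏ = 7ℏ.
The difference is (2√14 − 7)ℏ ≈ 0.4833ℏ.

|L| − L_z,max ≈ 0.4833ℏ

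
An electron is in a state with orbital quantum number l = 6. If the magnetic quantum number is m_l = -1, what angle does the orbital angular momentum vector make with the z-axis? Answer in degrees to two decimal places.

θ ≈ 98.88°

|L|² = l(l+1)ℏ² = 42ℏ², so |L| = √42 ℏ.
L_z = m_l ℏ = −1ℏ.
cos θ = L_z/|L| = -1/√42, so θ ≈ 98.88°.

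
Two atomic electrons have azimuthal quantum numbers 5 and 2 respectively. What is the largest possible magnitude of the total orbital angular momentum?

Angular momentum addition gives L = |l₁ − l₂|, …, l₁ + l₂.
So L can be 3, 4, 5, 6, 7.
The largest magnitude corresponds to L = 7: |L_tot| = ℏ√(7·8) = 2√14 ℏ.

|L_tot|_max = 2√14 ℏ ≈ 7.483ℏ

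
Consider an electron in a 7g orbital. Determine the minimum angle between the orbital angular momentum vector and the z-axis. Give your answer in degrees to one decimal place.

θ_min ≈ 26.6°

The 7g subshell has l = 4.
|L| = √(l(l+1)) ℏ = 2√5 ℏ.
The smallest angle corresponds to the largest L_z, i.e. m_l = l = 4, giving L_z = 4ℏ.
cos θ_min = 4/√20, so θ_min ≈ 26.6°.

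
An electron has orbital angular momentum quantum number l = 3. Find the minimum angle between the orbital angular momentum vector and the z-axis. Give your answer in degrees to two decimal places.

|L| = ℏ√(l(l+1)) = 2√3 ℏ.
The smallest angle corresponds to the largest L_z, i.e. m_l = l = 3, giving L_z = 3ℏ.
cos θ_min = 3/√12, so θ_min ≈ 30.00°.

θ_min ≈ 30.00°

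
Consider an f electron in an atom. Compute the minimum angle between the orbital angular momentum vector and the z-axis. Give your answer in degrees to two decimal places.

For an f orbital, l = 3.
|L| = ℏ√(l(l+1)) = 2√3 ℏ.
The smallest angle corresponds to the largest L_z, i.e. m_l = l = 3, giving L_z = 3ℏ.
cos θ_min = 3/√12, so θ_min ≈ 30.00°.

θ_min ≈ 30.00°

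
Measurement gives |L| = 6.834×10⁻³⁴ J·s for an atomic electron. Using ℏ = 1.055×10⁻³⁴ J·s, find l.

l = 6

In units of ℏ, |L| ≈ 6.478.
Set l(l+1) = 41.96; the integer solution is l = 6.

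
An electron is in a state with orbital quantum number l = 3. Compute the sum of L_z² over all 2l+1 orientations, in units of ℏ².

Σ(L_z)² = 28 ℏ²

The allowed m_l values are -3, -2, -1, 0, 1, 2, 3.
Summing m² from −3 to 3: Σ m_l² = 28.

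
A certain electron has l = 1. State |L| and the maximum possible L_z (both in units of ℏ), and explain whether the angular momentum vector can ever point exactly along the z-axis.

No: L_z,max = 1ℏ < |L| = √2 ℏ ≈ 1.414ℏ

|L| = √2 ℏ ≈ 1.4142ℏ, while L_z,max = lℏ = 1ℏ.
Since |L| > L_z,max, the vector can never point exactly along z; the closest it comes is θ_min = arccos(1/√2) ≈ 45.0°.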